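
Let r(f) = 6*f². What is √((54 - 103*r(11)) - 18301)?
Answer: 305*I ≈ 305.0*I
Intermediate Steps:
√((54 - 103*r(11)) - 18301) = √((54 - 618*11²) - 18301) = √((54 - 618*121) - 18301) = √((54 - 103*726) - 18301) = √((54 - 74778) - 18301) = √(-74724 - 18301) = √(-93025) = 305*I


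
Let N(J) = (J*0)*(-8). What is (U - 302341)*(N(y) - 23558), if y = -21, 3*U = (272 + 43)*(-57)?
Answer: 7263543908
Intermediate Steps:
U = -5985 (U = ((272 + 43)*(-57))/3 = (315*(-57))/3 = (1/3)*(-17955) = -5985)
N(J) = 0 (N(J) = 0*(-8) = 0)
(U - 302341)*(N(y) - 23558) = (-5985 - 302341)*(0 - 23558) = -308326*(-23558) = 7263543908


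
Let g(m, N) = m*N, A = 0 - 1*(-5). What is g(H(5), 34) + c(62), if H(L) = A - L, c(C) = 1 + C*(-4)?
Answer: -247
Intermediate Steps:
A = 5 (A = 0 + 5 = 5)
c(C) = 1 - 4*C
H(L) = 5 - L
g(m, N) = N*m
g(H(5), 34) + c(62) = 34*(5 - 1*5) + (1 - 4*62) = 34*(5 - 5) + (1 - 248) = 34*0 - 247 = 0 - 247 = -247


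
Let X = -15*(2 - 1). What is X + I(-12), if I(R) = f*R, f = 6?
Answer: -87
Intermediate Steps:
I(R) = 6*R
X = -15 (X = -15*1 = -15)
X + I(-12) = -15 + 6*(-12) = -15 - 72 = -87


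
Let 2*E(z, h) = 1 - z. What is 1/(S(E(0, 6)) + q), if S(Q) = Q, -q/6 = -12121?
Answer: 2/145453 ≈ 1.3750e-5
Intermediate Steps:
E(z, h) = ½ - z/2 (E(z, h) = (1 - z)/2 = ½ - z/2)
q = 72726 (q = -6*(-12121) = 72726)
1/(S(E(0, 6)) + q) = 1/((½ - ½*0) + 72726) = 1/((½ + 0) + 72726) = 1/(½ + 72726) = 1/(145453/2) = 2/145453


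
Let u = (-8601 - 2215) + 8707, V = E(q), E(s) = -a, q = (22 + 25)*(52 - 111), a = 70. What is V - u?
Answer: 2039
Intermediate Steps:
q = -2773 (q = 47*(-59) = -2773)
E(s) = -70 (E(s) = -1*70 = -70)
V = -70
u = -2109 (u = -10816 + 8707 = -2109)
V - u = -70 - 1*(-2109) = -70 + 2109 = 2039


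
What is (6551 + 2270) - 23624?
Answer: -14803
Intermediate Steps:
(6551 + 2270) - 23624 = 8821 - 23624 = -14803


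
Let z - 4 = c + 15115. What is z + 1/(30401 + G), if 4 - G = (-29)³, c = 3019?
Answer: 993853573/54794 ≈ 18138.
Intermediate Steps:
G = 24393 (G = 4 - 1*(-29)³ = 4 - 1*(-24389) = 4 + 24389 = 24393)
z = 18138 (z = 4 + (3019 + 15115) = 4 + 18134 = 18138)
z + 1/(30401 + G) = 18138 + 1/(30401 + 24393) = 18138 + 1/54794 = 993853573/54794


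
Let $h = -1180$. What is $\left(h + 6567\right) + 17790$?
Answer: $23177$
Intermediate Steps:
$\left(h + 6567\right) + 17790 = \left(-1180 + 6567\right) + 17790 = 5387 + 17790 = 23177$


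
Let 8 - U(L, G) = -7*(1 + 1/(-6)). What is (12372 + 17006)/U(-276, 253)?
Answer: 176268/83 ≈ 2123.7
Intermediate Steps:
U(L, G) = 83/6 (U(L, G) = 8 - (-7)*(1 + 1/(-6)) = 8 - (-7)*(1 - 1/6) = 8 - (-7)*5/6 = 8 - 1*(-35/6) = 8 + 35/6 = 83/6)
(12372 + 17006)/U(-276, 253) = (12372 + 17006)/(83/6) = 29378*(6/83) = 176268/83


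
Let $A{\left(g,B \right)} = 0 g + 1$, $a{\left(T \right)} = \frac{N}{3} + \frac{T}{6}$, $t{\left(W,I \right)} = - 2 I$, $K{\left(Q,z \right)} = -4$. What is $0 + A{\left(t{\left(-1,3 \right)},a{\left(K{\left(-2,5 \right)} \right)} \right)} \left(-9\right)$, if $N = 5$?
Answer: $-9$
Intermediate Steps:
$a{\left(T \right)} = \frac{5}{3} + \frac{T}{6}$
$A{\left(g,B \right)} = 1$ ($A{\left(g,B \right)} = 0 + 1 = 1$)
$0 + A{\left(t{\left(-1,3 \right)},a{\left(K{\left(-2,5 \right)} \right)} \right)} \left(-9\right) = 0 + 1 \left(-9\right) = 0 - 9 = -9$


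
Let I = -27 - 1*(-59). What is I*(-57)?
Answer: -1824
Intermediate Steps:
I = 32 (I = -27 + 59 = 32)
I*(-57) = 32*(-57) = -1824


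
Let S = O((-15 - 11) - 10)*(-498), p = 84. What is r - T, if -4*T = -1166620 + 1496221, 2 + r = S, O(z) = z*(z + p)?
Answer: 3771769/4 ≈ 9.4294e+5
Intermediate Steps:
O(z) = z*(84 + z) (O(z) = z*(z + 84) = z*(84 + z))
S = 860544 (S = (((-15 - 11) - 10)*(84 + ((-15 - 11) - 10)))*(-498) = ((-26 - 10)*(84 + (-26 - 10)))*(-498) = -36*(84 - 36)*(-498) = -36*48*(-498) = -1728*(-498) = 860544)
r = 860542 (r = -2 + 860544 = 860542)
T = -329601/4 (T = -(-1166620 + 1496221)/4 = -¼*329601 = -329601/4 ≈ -82400.)
r - T = 860542 - 1*(-329601/4) = 860542 + 329601/4 = 3771769/4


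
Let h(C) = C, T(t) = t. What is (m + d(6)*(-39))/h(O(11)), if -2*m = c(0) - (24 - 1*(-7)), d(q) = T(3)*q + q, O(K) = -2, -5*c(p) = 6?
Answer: 9199/20 ≈ 459.95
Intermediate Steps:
c(p) = -6/5 (c(p) = -⅕*6 = -6/5)
d(q) = 4*q (d(q) = 3*q + q = 4*q)
m = 161/10 (m = -(-6/5 - (24 - 1*(-7)))/2 = -(-6/5 - (24 + 7))/2 = -(-6/5 - 1*31)/2 = -(-6/5 - 31)/2 = -½*(-161/5) = 161/10 ≈ 16.100)
(m + d(6)*(-39))/h(O(11)) = (161/10 + (4*6)*(-39))/(-2) = (161/10 + 24*(-39))*(-½) = (161/10 - 936)*(-½) = -9199/10*(-½) = 9199/20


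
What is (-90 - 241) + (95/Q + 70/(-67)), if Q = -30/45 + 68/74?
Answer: 83599/1876 ≈ 44.562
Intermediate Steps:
Q = 28/111 (Q = -30*1/45 + 68*(1/74) = -⅔ + 34/37 = 28/111 ≈ 0.25225)
(-90 - 241) + (95/Q + 70/(-67)) = (-90 - 241) + (95/(28/111) + 70/(-67)) = -331 + (95*(111/28) + 70*(-1/67)) = -331 + (10545/28 - 70/67) = -331 + 704555/1876 = 83599/1876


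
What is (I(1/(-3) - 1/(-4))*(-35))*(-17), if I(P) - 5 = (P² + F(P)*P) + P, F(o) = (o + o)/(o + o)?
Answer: 414715/144 ≈ 2880.0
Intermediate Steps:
F(o) = 1 (F(o) = (2*o)/((2*o)) = (2*o)*(1/(2*o)) = 1)
I(P) = 5 + P² + 2*P (I(P) = 5 + ((P² + 1*P) + P) = 5 + ((P² + P) + P) = 5 + ((P + P²) + P) = 5 + (P² + 2*P) = 5 + P² + 2*P)
(I(1/(-3) - 1/(-4))*(-35))*(-17) = ((5 + (1/(-3) - 1/(-4))² + 2*(1/(-3) - 1/(-4)))*(-35))*(-17) = ((5 + (1*(-⅓) - 1*(-¼))² + 2*(1*(-⅓) - 1*(-¼)))*(-35))*(-17) = ((5 + (-⅓ + ¼)² + 2*(-⅓ + ¼))*(-35))*(-17) = ((5 + (-1/12)² + 2*(-1/12))*(-35))*(-17) = ((5 + 1/144 - ⅙)*(-35))*(-17) = ((697/144)*(-35))*(-17) = -24395/144*(-17) = 414715/144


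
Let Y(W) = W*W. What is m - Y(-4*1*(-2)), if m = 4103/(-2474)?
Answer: -162439/2474 ≈ -65.658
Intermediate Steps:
Y(W) = W²
m = -4103/2474 (m = 4103*(-1/2474) = -4103/2474 ≈ -1.6584)
m - Y(-4*1*(-2)) = -4103/2474 - (-4*1*(-2))² = -4103/2474 - (-4*(-2))² = -4103/2474 - 1*8² = -4103/2474 - 1*64 = -4103/2474 - 64 = -162439/2474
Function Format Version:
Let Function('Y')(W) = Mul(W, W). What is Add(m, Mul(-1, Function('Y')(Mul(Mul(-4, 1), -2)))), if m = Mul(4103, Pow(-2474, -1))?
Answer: Rational(-162439, 2474) ≈ -65.658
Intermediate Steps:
Function('Y')(W) = Pow(W, 2)
m = Rational(-4103, 2474) (m = Mul(4103, Rational(-1, 2474)) = Rational(-4103, 2474) ≈ -1.6584)
Add(m, Mul(-1, Function('Y')(Mul(Mul(-4, 1), -2)))) = Add(Rational(-4103, 2474), Mul(-1, Pow(Mul(Mul(-4, 1), -2), 2))) = Add(Rational(-4103, 2474), Mul(-1, Pow(Mul(-4, -2), 2))) = Add(Rational(-4103, 2474), Mul(-1, Pow(8, 2))) = Add(Rational(-4103, 2474), Mul(-1, 64)) = Add(Rational(-4103, 2474), -64) = Rational(-162439, 2474)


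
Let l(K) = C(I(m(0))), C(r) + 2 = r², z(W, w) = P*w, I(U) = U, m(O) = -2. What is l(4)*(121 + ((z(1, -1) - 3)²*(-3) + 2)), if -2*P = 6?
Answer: 246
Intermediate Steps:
P = -3 (P = -½*6 = -3)
z(W, w) = -3*w
C(r) = -2 + r²
l(K) = 2 (l(K) = -2 + (-2)² = -2 + 4 = 2)
l(4)*(121 + ((z(1, -1) - 3)²*(-3) + 2)) = 2*(121 + ((-3*(-1) - 3)²*(-3) + 2)) = 2*(121 + ((3 - 3)²*(-3) + 2)) = 2*(121 + (0²*(-3) + 2)) = 2*(121 + (0*(-3) + 2)) = 2*(121 + (0 + 2)) = 2*(121 + 2) = 2*123 = 246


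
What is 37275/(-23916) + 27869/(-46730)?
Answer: -401395959/186265780 ≈ -2.1550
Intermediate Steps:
37275/(-23916) + 27869/(-46730) = 37275*(-1/23916) + 27869*(-1/46730) = -12425/7972 - 27869/46730 = -401395959/186265780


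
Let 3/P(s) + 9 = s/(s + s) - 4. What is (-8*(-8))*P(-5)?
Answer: -384/25 ≈ -15.360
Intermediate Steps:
P(s) = -6/25 (P(s) = 3/(-9 + (s/(s + s) - 4)) = 3/(-9 + (s/((2*s)) - 4)) = 3/(-9 + ((1/(2*s))*s - 4)) = 3/(-9 + (½ - 4)) = 3/(-9 - 7/2) = 3/(-25/2) = 3*(-2/25) = -6/25)
(-8*(-8))*P(-5) = -8*(-8)*(-6/25) = 64*(-6/25) = -384/25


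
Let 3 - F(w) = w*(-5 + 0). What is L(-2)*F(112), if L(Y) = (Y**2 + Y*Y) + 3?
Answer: 6193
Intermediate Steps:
F(w) = 3 + 5*w (F(w) = 3 - w*(-5 + 0) = 3 - w*(-5) = 3 - (-5)*w = 3 + 5*w)
L(Y) = 3 + 2*Y**2 (L(Y) = (Y**2 + Y**2) + 3 = 2*Y**2 + 3 = 3 + 2*Y**2)
L(-2)*F(112) = (3 + 2*(-2)**2)*(3 + 5*112) = (3 + 2*4)*(3 + 560) = (3 + 8)*563 = 11*563 = 6193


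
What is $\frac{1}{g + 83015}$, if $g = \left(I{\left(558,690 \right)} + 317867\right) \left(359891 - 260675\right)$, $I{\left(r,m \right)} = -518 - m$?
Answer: $\frac{1}{31417722359} \approx 3.1829 \cdot 10^{-11}$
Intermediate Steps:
$g = 31417639344$ ($g = \left(\left(-518 - 690\right) + 317867\right) \left(359891 - 260675\right) = \left(\left(-518 - 690\right) + 317867\right) 99216 = \left(-1208 + 317867\right) 99216 = 316659 \cdot 99216 = 31417639344$)
$\frac{1}{g + 83015} = \frac{1}{31417639344 + 83015} = \frac{1}{31417722359}$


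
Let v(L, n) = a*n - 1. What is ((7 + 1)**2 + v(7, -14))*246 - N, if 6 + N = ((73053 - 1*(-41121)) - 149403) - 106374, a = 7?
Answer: 132999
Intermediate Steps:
v(L, n) = -1 + 7*n (v(L, n) = 7*n - 1 = -1 + 7*n)
N = -141609 (N = -6 + (((73053 - 1*(-41121)) - 149403) - 106374) = -6 + (((73053 + 41121) - 149403) - 106374) = -6 + ((114174 - 149403) - 106374) = -6 + (-35229 - 106374) = -6 - 141603 = -141609)
((7 + 1)**2 + v(7, -14))*246 - N = ((7 + 1)**2 + (-1 + 7*(-14)))*246 - 1*(-141609) = (8**2 + (-1 - 98))*246 + 141609 = (64 - 99)*246 + 141609 = -35*246 + 141609 = -8610 + 141609 = 132999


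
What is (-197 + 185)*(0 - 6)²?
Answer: -432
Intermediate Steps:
(-197 + 185)*(0 - 6)² = -12*(-6)² = -12*36 = -432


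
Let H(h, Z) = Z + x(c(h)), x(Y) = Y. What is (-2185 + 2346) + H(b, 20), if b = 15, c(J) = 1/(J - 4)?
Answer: 1992/11 ≈ 181.09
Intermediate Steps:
c(J) = 1/(-4 + J)
H(h, Z) = Z + 1/(-4 + h)
(-2185 + 2346) + H(b, 20) = (-2185 + 2346) + (1 + 20*(-4 + 15))/(-4 + 15) = 161 + (1 + 20*11)/11 = 161 + (1 + 220)/11 = 161 + (1/11)*221 = 161 + 221/11 = 1992/11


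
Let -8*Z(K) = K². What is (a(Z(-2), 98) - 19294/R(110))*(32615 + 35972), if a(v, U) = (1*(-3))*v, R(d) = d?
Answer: -119272793/10 ≈ -1.1927e+7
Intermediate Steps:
Z(K) = -K²/8
a(v, U) = -3*v
(a(Z(-2), 98) - 19294/R(110))*(32615 + 35972) = (-(-3)*(-2)²/8 - 19294/110)*(32615 + 35972) = (-(-3)*4/8 - 19294*1/110)*68587 = (-3*(-½) - 877/5)*68587 = (3/2 - 877/5)*68587 = -1739/10*68587 = -119272793/10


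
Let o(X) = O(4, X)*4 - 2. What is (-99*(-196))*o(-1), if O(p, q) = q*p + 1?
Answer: -271656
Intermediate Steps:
O(p, q) = 1 + p*q (O(p, q) = p*q + 1 = 1 + p*q)
o(X) = 2 + 16*X (o(X) = (1 + 4*X)*4 - 2 = (4 + 16*X) - 2 = 2 + 16*X)
(-99*(-196))*o(-1) = (-99*(-196))*(2 + 16*(-1)) = 19404*(2 - 16) = 19404*(-14) = -271656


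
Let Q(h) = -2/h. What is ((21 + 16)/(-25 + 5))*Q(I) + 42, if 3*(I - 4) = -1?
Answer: 4731/110 ≈ 43.009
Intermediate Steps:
I = 11/3 (I = 4 + (1/3)*(-1) = 4 - 1/3 = 11/3 ≈ 3.6667)
((21 + 16)/(-25 + 5))*Q(I) + 42 = ((21 + 16)/(-25 + 5))*(-2/11/3) + 42 = (37/(-20))*(-2*3/11) + 42 = (37*(-1/20))*(-6/11) + 42 = -37/20*(-6/11) + 42 = 111/110 + 42 = 4731/110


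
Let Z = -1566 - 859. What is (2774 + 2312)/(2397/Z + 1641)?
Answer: 6166775/1988514 ≈ 3.1012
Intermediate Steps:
Z = -2425
(2774 + 2312)/(2397/Z + 1641) = (2774 + 2312)/(2397/(-2425) + 1641) = 5086/(2397*(-1/2425) + 1641) = 5086/(-2397/2425 + 1641) = 5086/(3977028/2425) = 5086*(2425/3977028) = 6166775/1988514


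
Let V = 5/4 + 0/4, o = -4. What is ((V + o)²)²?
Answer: 14641/256 ≈ 57.191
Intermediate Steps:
V = 5/4 (V = 5*(¼) + 0*(¼) = 5/4 + 0 = 5/4 ≈ 1.2500)
((V + o)²)² = ((5/4 - 4)²)² = ((-11/4)²)² = (121/16)² = 14641/256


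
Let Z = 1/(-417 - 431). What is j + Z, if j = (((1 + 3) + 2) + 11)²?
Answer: 245071/848 ≈ 289.00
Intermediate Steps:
j = 289 (j = ((4 + 2) + 11)² = (6 + 11)² = 17² = 289)
Z = -1/848 (Z = 1/(-848) = -1/848 ≈ -0.0011792)
j + Z = 289 - 1/848 = 245071/848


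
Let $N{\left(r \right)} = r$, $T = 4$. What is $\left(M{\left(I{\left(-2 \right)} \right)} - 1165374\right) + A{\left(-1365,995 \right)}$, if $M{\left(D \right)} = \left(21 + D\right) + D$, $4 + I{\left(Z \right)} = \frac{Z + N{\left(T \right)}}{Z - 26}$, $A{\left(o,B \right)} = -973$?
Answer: $- \frac{8164339}{7} \approx -1.1663 \cdot 10^{6}$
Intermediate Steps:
$I{\left(Z \right)} = -4 + \frac{4 + Z}{-26 + Z}$ ($I{\left(Z \right)} = -4 + \frac{Z + 4}{Z - 26} = -4 + \frac{4 + Z}{-26 + Z}$)
$M{\left(D \right)} = 21 + 2 D$
$\left(M{\left(I{\left(-2 \right)} \right)} - 1165374\right) + A{\left(-1365,995 \right)} = \left(\left(21 + 2 \frac{3 \left(36 - -2\right)}{-26 - 2}\right) - 1165374\right) - 973 = \left(\left(21 + 2 \frac{3 \left(36 + 2\right)}{-28}\right) - 1165374\right) - 973 = \left(\left(21 + 2 \cdot 3 \left(- \frac{1}{28}\right) 38\right) - 1165374\right) - 973 = \left(\left(21 + 2 \left(- \frac{57}{14}\right)\right) - 1165374\right) - 973 = \left(\left(21 - \frac{57}{7}\right) - 1165374\right) - 973 = \left(\frac{90}{7} - 1165374\right) - 973 = - \frac{8157528}{7} - 973 = - \frac{8164339}{7}$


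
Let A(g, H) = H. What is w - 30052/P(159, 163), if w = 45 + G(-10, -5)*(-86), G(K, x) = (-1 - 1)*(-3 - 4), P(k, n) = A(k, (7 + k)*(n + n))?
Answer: -15687624/13529 ≈ -1159.6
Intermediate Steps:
P(k, n) = 2*n*(7 + k) (P(k, n) = (7 + k)*(n + n) = (7 + k)*(2*n) = 2*n*(7 + k))
G(K, x) = 14 (G(K, x) = -2*(-7) = 14)
w = -1159 (w = 45 + 14*(-86) = 45 - 1204 = -1159)
w - 30052/P(159, 163) = -1159 - 30052*1/(326*(7 + 159)) = -1159 - 30052/(2*163*166) = -1159 - 30052/54116 = -1159 - 30052*1/54116 = -1159 - 7513/13529 = -15687624/13529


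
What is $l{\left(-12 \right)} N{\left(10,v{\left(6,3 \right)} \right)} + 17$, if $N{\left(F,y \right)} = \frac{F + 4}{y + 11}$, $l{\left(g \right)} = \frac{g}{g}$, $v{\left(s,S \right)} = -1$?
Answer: $\frac{92}{5} \approx 18.4$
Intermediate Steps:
$l{\left(g \right)} = 1$
$N{\left(F,y \right)} = \frac{4 + F}{11 + y}$
$l{\left(-12 \right)} N{\left(10,v{\left(6,3 \right)} \right)} + 17 = 1 \frac{4 + 10}{11 - 1} + 17 = 1 \cdot \frac{1}{10} \cdot 14 + 17 = 1 \cdot \frac{7}{5} + 17 = \frac{7}{5} + 17 = \frac{92}{5}$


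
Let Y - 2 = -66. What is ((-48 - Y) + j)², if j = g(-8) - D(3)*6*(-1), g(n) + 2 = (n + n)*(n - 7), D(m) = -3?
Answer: 55696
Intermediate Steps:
Y = -64 (Y = 2 - 66 = -64)
g(n) = -2 + 2*n*(-7 + n) (g(n) = -2 + (n + n)*(n - 7) = -2 + (2*n)*(-7 + n) = -2 + 2*n*(-7 + n))
j = 220 (j = (-2 - 14*(-8) + 2*(-8)²) - (-3*6)*(-1) = (-2 + 112 + 2*64) - (-18)*(-1) = (-2 + 112 + 128) - 1*18 = 238 - 18 = 220)
((-48 - Y) + j)² = ((-48 - 1*(-64)) + 220)² = ((-48 + 64) + 220)² = (16 + 220)² = 236² = 55696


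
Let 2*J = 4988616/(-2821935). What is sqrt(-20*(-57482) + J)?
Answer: 6*sqrt(28255990379357355)/940645 ≈ 1072.2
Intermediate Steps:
J = -831436/940645 (J = (4988616/(-2821935))/2 = (4988616*(-1/2821935))/2 = (1/2)*(-1662872/940645) = -831436/940645 ≈ -0.88390)
sqrt(-20*(-57482) + J) = sqrt(-20*(-57482) - 831436/940645) = sqrt(1149640 - 831436/940645) = sqrt(1081402286364/940645) = 6*sqrt(28255990379357355)/940645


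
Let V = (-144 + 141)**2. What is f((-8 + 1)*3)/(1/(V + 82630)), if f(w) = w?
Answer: -1735419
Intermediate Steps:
V = 9 (V = (-3)**2 = 9)
f((-8 + 1)*3)/(1/(V + 82630)) = ((-8 + 1)*3)/(1/(9 + 82630)) = (-7*3)/(1/82639) = -21/1/82639 = -21*82639 = -1735419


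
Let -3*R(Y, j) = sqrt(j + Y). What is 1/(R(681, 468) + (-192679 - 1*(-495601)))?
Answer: 908766/275285213869 + sqrt(1149)/275285213869 ≈ 3.3013e-6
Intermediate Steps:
R(Y, j) = -sqrt(Y + j)/3 (R(Y, j) = -sqrt(j + Y)/3 = -sqrt(Y + j)/3)
1/(R(681, 468) + (-192679 - 1*(-495601))) = 1/(-sqrt(681 + 468)/3 + (-192679 - 1*(-495601))) = 1/(-sqrt(1149)/3 + (-192679 + 495601)) = 1/(-sqrt(1149)/3 + 302922) = 1/(302922 - sqrt(1149)/3)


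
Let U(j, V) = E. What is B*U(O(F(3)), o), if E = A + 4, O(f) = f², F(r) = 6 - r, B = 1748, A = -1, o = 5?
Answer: 5244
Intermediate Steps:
E = 3 (E = -1 + 4 = 3)
U(j, V) = 3
B*U(O(F(3)), o) = 1748*3 = 5244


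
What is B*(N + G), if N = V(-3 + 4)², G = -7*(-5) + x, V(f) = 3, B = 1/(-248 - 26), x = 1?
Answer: -45/274 ≈ -0.16423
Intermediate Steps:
B = -1/274 (B = 1/(-274) = -1/274 ≈ -0.0036496)
G = 36 (G = -7*(-5) + 1 = 35 + 1 = 36)
N = 9 (N = 3² = 9)
B*(N + G) = -(9 + 36)/274 = -1/274*45 = -45/274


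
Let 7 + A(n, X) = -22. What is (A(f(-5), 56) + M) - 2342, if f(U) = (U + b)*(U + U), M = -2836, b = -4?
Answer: -5207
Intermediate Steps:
f(U) = 2*U*(-4 + U) (f(U) = (U - 4)*(U + U) = (-4 + U)*(2*U) = 2*U*(-4 + U))
A(n, X) = -29 (A(n, X) = -7 - 22 = -29)
(A(f(-5), 56) + M) - 2342 = (-29 - 2836) - 2342 = -2865 - 2342 = -5207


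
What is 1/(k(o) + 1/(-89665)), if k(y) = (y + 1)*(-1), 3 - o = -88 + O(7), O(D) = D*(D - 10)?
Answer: -89665/10132146 ≈ -0.0088496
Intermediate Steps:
O(D) = D*(-10 + D)
o = 112 (o = 3 - (-88 + 7*(-10 + 7)) = 3 - (-88 + 7*(-3)) = 3 - (-88 - 21) = 3 - 1*(-109) = 3 + 109 = 112)
k(y) = -1 - y (k(y) = (1 + y)*(-1) = -1 - y)
1/(k(o) + 1/(-89665)) = 1/((-1 - 1*112) + 1/(-89665)) = 1/((-1 - 112) - 1/89665) = 1/(-113 - 1/89665) = 1/(-10132146/89665) = -89665/10132146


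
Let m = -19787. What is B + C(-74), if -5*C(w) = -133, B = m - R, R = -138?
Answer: -98112/5 ≈ -19622.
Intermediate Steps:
B = -19649 (B = -19787 - 1*(-138) = -19787 + 138 = -19649)
C(w) = 133/5 (C(w) = -⅕*(-133) = 133/5)
B + C(-74) = -19649 + 133/5 = -98112/5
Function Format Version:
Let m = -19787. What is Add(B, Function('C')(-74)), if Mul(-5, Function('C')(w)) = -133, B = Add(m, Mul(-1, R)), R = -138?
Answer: Rational(-98112, 5) ≈ -19622.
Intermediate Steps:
B = -19649 (B = Add(-19787, Mul(-1, -138)) = Add(-19787, 138) = -19649)
Function('C')(w) = Rational(133, 5) (Function('C')(w) = Mul(Rational(-1, 5), -133) = Rational(133, 5))
Add(B, Function('C')(-74)) = Add(-19649, Rational(133, 5)) = Rational(-98112, 5)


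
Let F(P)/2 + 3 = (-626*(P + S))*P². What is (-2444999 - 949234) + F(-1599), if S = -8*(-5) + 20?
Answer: 4926512362989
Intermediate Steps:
S = 60 (S = 40 + 20 = 60)
F(P) = -6 + 2*P²*(-37560 - 626*P) (F(P) = -6 + 2*((-626*(P + 60))*P²) = -6 + 2*((-626*(60 + P))*P²) = -6 + 2*((-37560 - 626*P)*P²) = -6 + 2*(P²*(-37560 - 626*P)) = -6 + 2*P²*(-37560 - 626*P))
(-2444999 - 949234) + F(-1599) = (-2444999 - 949234) + (-6 - 75120*(-1599)² - 1252*(-1599)³) = -3394233 + (-6 - 75120*2556801 - 1252*(-4088324799)) = -3394233 + (-6 - 192066891120 + 5118582648348) = -3394233 + 4926515757222 = 4926512362989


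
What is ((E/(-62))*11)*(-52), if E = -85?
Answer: -24310/31 ≈ -784.19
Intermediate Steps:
((E/(-62))*11)*(-52) = (-85/(-62)*11)*(-52) = (-85*(-1/62)*11)*(-52) = ((85/62)*11)*(-52) = (935/62)*(-52) = -24310/31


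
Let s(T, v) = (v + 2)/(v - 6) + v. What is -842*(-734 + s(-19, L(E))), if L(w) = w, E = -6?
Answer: 1868398/3 ≈ 6.2280e+5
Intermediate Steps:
s(T, v) = v + (2 + v)/(-6 + v) (s(T, v) = (2 + v)/(-6 + v) + v = v + (2 + v)/(-6 + v))
-842*(-734 + s(-19, L(E))) = -842*(-734 + (2 + (-6)² - 5*(-6))/(-6 - 6)) = -842*(-734 + (2 + 36 + 30)/(-12)) = -842*(-734 - 1/12*68) = -842*(-734 - 17/3) = -842*(-2219/3) = 1868398/3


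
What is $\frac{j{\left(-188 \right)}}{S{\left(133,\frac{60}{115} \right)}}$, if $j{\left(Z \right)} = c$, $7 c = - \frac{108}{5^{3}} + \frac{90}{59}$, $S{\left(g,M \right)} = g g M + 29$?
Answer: $\frac{112194}{10992769375} \approx 1.0206 \cdot 10^{-5}$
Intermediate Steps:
$S{\left(g,M \right)} = 29 + M g^{2}$ ($S{\left(g,M \right)} = g^{2} M + 29 = M g^{2} + 29 = 29 + M g^{2}$)
$c = \frac{4878}{51625}$ ($c = \frac{- \frac{108}{5^{3}} + \frac{90}{59}}{7} = \frac{- \frac{108}{125} + 90 \cdot \frac{1}{59}}{7} = \frac{\left(-108\right) \frac{1}{125} + \frac{90}{59}}{7} = \frac{- \frac{108}{125} + \frac{90}{59}}{7} = \frac{1}{7} \cdot \frac{4878}{7375} = \frac{4878}{51625} \approx 0.094489$)
$j{\left(Z \right)} = \frac{4878}{51625}$
$\frac{j{\left(-188 \right)}}{S{\left(133,\frac{60}{115} \right)}} = \frac{4878}{51625 \left(29 + \frac{60}{115} \cdot 133^{2}\right)} = \frac{4878}{51625 \left(29 + 60 \cdot \frac{1}{115} \cdot 17689\right)} = \frac{4878}{51625 \left(29 + \frac{12}{23} \cdot 17689\right)} = \frac{4878}{51625 \left(29 + \frac{212268}{23}\right)} = \frac{4878}{51625 \cdot \frac{212935}{23}} = \frac{4878}{51625} \cdot \frac{23}{212935} = \frac{112194}{10992769375}$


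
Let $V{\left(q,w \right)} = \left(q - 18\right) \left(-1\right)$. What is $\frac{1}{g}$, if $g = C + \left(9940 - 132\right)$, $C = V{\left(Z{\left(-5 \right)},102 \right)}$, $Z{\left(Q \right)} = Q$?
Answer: $\frac{1}{9831} \approx 0.00010172$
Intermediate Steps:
$V{\left(q,w \right)} = 18 - q$ ($V{\left(q,w \right)} = \left(q - 18\right) \left(-1\right) = \left(-18 + q\right) \left(-1\right) = 18 - q$)
$C = 23$ ($C = 18 - -5 = 18 + 5 = 23$)
$g = 9831$ ($g = 23 + \left(9940 - 132\right) = 23 + 9808 = 9831$)
$\frac{1}{g} = \frac{1}{9831}$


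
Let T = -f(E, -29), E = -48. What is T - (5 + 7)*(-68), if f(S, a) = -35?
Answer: 851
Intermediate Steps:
T = 35 (T = -1*(-35) = 35)
T - (5 + 7)*(-68) = 35 - (5 + 7)*(-68) = 35 - 12*(-68) = 35 - 1*(-816) = 35 + 816 = 851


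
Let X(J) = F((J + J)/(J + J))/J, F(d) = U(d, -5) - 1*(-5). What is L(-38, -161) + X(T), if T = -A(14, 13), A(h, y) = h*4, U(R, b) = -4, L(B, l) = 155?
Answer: 8679/56 ≈ 154.98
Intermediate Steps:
A(h, y) = 4*h
T = -56 (T = -4*14 = -1*56 = -56)
F(d) = 1 (F(d) = -4 - 1*(-5) = -4 + 5 = 1)
X(J) = 1/J
L(-38, -161) + X(T) = 155 + 1/(-56) = 155 - 1/56 = 8679/56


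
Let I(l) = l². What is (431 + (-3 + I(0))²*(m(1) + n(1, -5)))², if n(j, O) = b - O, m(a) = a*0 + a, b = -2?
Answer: 218089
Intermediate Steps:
m(a) = a (m(a) = 0 + a = a)
n(j, O) = -2 - O
(431 + (-3 + I(0))²*(m(1) + n(1, -5)))² = (431 + (-3 + 0²)²*(1 + (-2 - 1*(-5))))² = (431 + (-3 + 0)²*(1 + (-2 + 5)))² = (431 + (-3)²*(1 + 3))² = (431 + 9*4)² = (431 + 36)² = 467² = 218089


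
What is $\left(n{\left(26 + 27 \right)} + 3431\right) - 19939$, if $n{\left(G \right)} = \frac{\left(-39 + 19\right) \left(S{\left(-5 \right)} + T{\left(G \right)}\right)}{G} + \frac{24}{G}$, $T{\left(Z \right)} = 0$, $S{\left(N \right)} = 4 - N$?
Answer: $- \frac{875080}{53} \approx -16511.0$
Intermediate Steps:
$n{\left(G \right)} = - \frac{156}{G}$ ($n{\left(G \right)} = \frac{\left(-39 + 19\right) \left(\left(4 - -5\right) + 0\right)}{G} + \frac{24}{G} = \frac{\left(-20\right) \left(\left(4 + 5\right) + 0\right)}{G} + \frac{24}{G} = \frac{\left(-20\right) \left(9 + 0\right)}{G} + \frac{24}{G} = \frac{\left(-20\right) 9}{G} + \frac{24}{G} = - \frac{180}{G} + \frac{24}{G} = - \frac{156}{G}$)
$\left(n{\left(26 + 27 \right)} + 3431\right) - 19939 = \left(- \frac{156}{26 + 27} + 3431\right) - 19939 = \left(- \frac{156}{53} + 3431\right) - 19939 = \frac{181687}{53} - 19939 = - \frac{875080}{53}$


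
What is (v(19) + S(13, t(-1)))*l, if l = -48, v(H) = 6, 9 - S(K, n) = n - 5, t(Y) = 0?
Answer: -960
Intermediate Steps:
S(K, n) = 14 - n (S(K, n) = 9 - (n - 5) = 9 - (-5 + n) = 9 + (5 - n) = 14 - n)
(v(19) + S(13, t(-1)))*l = (6 + (14 - 1*0))*(-48) = (6 + (14 + 0))*(-48) = (6 + 14)*(-48) = 20*(-48) = -960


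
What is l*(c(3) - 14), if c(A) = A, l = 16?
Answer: -176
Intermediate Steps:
l*(c(3) - 14) = 16*(3 - 14) = 16*(-11) = -176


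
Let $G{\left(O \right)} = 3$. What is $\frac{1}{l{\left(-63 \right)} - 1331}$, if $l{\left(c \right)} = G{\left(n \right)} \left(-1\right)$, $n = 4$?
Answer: $- \frac{1}{1334} \approx -0.00074963$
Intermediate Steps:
$l{\left(c \right)} = -3$ ($l{\left(c \right)} = 3 \left(-1\right) = -3$)
$\frac{1}{l{\left(-63 \right)} - 1331} = \frac{1}{-3 - 1331} = \frac{1}{-1334} = - \frac{1}{1334}$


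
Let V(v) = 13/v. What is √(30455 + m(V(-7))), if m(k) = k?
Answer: 2*√373051/7 ≈ 174.51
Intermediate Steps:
√(30455 + m(V(-7))) = √(30455 + 13/(-7)) = √(30455 + 13*(-⅐)) = √(30455 - 13/7) = √(213172/7) = 2*√373051/7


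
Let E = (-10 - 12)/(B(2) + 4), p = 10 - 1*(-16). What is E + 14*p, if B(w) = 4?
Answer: 1445/4 ≈ 361.25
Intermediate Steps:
p = 26 (p = 10 + 16 = 26)
E = -11/4 (E = (-10 - 12)/(4 + 4) = -22/8 = -22*1/8 = -11/4 ≈ -2.7500)
E + 14*p = -11/4 + 14*26 = -11/4 + 364 = 1445/4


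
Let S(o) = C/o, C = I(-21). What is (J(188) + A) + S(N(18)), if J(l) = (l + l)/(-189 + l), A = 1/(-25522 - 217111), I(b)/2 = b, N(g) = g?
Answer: -275388458/727899 ≈ -378.33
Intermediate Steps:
I(b) = 2*b
A = -1/242633 (A = 1/(-242633) = -1/242633 ≈ -4.1215e-6)
C = -42 (C = 2*(-21) = -42)
J(l) = 2*l/(-189 + l) (J(l) = (2*l)/(-189 + l) = 2*l/(-189 + l))
S(o) = -42/o
(J(188) + A) + S(N(18)) = (2*188/(-189 + 188) - 1/242633) - 42/18 = (2*188/(-1) - 1/242633) - 42*1/18 = (2*188*(-1) - 1/242633) - 7/3 = (-376 - 1/242633) - 7/3 = -91230009/242633 - 7/3 = -275388458/727899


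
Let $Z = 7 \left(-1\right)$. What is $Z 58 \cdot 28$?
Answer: $-11368$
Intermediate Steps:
$Z = -7$
$Z 58 \cdot 28 = \left(-7\right) 58 \cdot 28 = \left(-406\right) 28 = -11368$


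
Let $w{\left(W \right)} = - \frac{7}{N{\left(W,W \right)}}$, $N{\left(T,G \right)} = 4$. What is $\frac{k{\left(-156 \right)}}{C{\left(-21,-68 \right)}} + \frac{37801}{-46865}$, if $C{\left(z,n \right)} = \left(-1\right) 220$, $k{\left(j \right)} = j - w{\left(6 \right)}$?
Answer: $- \frac{1689}{16016} \approx -0.10546$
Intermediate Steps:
$w{\left(W \right)} = - \frac{7}{4}$
$k{\left(j \right)} = \frac{7}{4} + j$ ($k{\left(j \right)} = j - - \frac{7}{4} = j + \frac{7}{4} = \frac{7}{4} + j$)
$C{\left(z,n \right)} = -220$
$\frac{k{\left(-156 \right)}}{C{\left(-21,-68 \right)}} + \frac{37801}{-46865} = \frac{\frac{7}{4} - 156}{-220} + \frac{37801}{-46865} = \left(- \frac{617}{4}\right) \left(- \frac{1}{220}\right) + 37801 \left(- \frac{1}{46865}\right) = \frac{617}{880} - \frac{367}{455} = - \frac{1689}{16016}$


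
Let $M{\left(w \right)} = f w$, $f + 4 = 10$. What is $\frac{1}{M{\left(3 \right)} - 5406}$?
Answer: $- \frac{1}{5388} \approx -0.0001856$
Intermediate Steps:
$f = 6$ ($f = -4 + 10 = 6$)
$M{\left(w \right)} = 6 w$
$\frac{1}{M{\left(3 \right)} - 5406} = \frac{1}{6 \cdot 3 - 5406} = \frac{1}{18 - 5406} = \frac{1}{-5388} = - \frac{1}{5388}$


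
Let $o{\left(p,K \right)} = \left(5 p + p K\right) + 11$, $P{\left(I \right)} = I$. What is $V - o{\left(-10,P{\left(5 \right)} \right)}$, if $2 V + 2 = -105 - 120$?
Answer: $- \frac{49}{2} \approx -24.5$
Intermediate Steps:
$V = - \frac{227}{2}$ ($V = -1 + \frac{-105 - 120}{2} = -1 + \frac{1}{2} \left(-225\right) = -1 - \frac{225}{2} = - \frac{227}{2} \approx -113.5$)
$o{\left(p,K \right)} = 11 + 5 p + K p$ ($o{\left(p,K \right)} = \left(5 p + K p\right) + 11 = 11 + 5 p + K p$)
$V - o{\left(-10,P{\left(5 \right)} \right)} = - \frac{227}{2} - \left(11 + 5 \left(-10\right) + 5 \left(-10\right)\right) = - \frac{227}{2} - \left(11 - 50 - 50\right) = - \frac{227}{2} - -89 = - \frac{227}{2} + 89 = - \frac{49}{2}$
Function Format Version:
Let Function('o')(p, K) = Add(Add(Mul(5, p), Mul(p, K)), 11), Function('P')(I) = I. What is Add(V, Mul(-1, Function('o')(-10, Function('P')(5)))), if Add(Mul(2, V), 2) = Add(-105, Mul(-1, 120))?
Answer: Rational(-49, 2) ≈ -24.500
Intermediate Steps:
V = Rational(-227, 2) (V = Add(-1, Mul(Rational(1, 2), Add(-105, Mul(-1, 120)))) = Add(-1, Mul(Rational(1, 2), Add(-105, -120))) = Add(-1, Mul(Rational(1, 2), -225)) = Add(-1, Rational(-225, 2)) = Rational(-227, 2) ≈ -113.50)
Function('o')(p, K) = Add(11, Mul(5, p), Mul(K, p)) (Function('o')(p, K) = Add(Add(Mul(5, p), Mul(K, p)), 11) = Add(11, Mul(5, p), Mul(K, p)))
Add(V, Mul(-1, Function('o')(-10, Function('P')(5)))) = Add(Rational(-227, 2), Mul(-1, Add(11, Mul(5, -10), Mul(5, -10)))) = Add(Rational(-227, 2), Mul(-1, Add(11, -50, -50))) = Add(Rational(-227, 2), Mul(-1, -89)) = Add(Rational(-227, 2), 89) = Rational(-49, 2)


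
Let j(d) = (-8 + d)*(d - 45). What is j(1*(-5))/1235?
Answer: 10/19 ≈ 0.52632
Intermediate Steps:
j(d) = (-45 + d)*(-8 + d) (j(d) = (-8 + d)*(-45 + d) = (-45 + d)*(-8 + d))
j(1*(-5))/1235 = (360 + (1*(-5))**2 - 53*(-5))/1235 = (360 + (-5)**2 - 53*(-5))*(1/1235) = (360 + 25 + 265)*(1/1235) = 650*(1/1235) = 10/19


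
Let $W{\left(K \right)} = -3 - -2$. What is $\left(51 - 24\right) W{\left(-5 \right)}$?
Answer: $-27$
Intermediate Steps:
$W{\left(K \right)} = -1$ ($W{\left(K \right)} = -3 + 2 = -1$)
$\left(51 - 24\right) W{\left(-5 \right)} = \left(51 - 24\right) \left(-1\right) = 27 \left(-1\right) = -27$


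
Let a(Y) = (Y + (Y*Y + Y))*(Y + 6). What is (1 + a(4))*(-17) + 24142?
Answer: 20045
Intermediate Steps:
a(Y) = (6 + Y)*(Y**2 + 2*Y) (a(Y) = (Y + (Y**2 + Y))*(6 + Y) = (Y + (Y + Y**2))*(6 + Y) = (Y**2 + 2*Y)*(6 + Y) = (6 + Y)*(Y**2 + 2*Y))
(1 + a(4))*(-17) + 24142 = (1 + 4*(12 + 4**2 + 8*4))*(-17) + 24142 = (1 + 4*(12 + 16 + 32))*(-17) + 24142 = (1 + 4*60)*(-17) + 24142 = (1 + 240)*(-17) + 24142 = 241*(-17) + 24142 = -4097 + 24142 = 20045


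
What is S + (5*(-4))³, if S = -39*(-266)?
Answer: 2374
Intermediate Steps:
S = 10374
S + (5*(-4))³ = 10374 + (5*(-4))³ = 10374 + (-20)³ = 10374 - 8000 = 2374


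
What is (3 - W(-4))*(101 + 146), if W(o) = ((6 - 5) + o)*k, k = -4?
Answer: -2223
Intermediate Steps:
W(o) = -4 - 4*o (W(o) = ((6 - 5) + o)*(-4) = (1 + o)*(-4) = -4 - 4*o)
(3 - W(-4))*(101 + 146) = (3 - (-4 - 4*(-4)))*(101 + 146) = (3 - (-4 + 16))*247 = (3 - 1*12)*247 = (3 - 12)*247 = -9*247 = -2223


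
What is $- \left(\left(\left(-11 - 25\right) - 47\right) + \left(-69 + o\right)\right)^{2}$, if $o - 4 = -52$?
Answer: $-40000$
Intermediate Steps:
$o = -48$ ($o = 4 - 52 = -48$)
$- \left(\left(\left(-11 - 25\right) - 47\right) + \left(-69 + o\right)\right)^{2} = - \left(\left(\left(-11 - 25\right) - 47\right) - 117\right)^{2} = - \left(\left(-36 - 47\right) - 117\right)^{2} = - \left(-83 - 117\right)^{2} = - \left(-200\right)^{2} = \left(-1\right) 40000 = -40000$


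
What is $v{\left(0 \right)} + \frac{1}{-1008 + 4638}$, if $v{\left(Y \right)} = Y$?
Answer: $\frac{1}{3630} \approx 0.00027548$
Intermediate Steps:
$v{\left(0 \right)} + \frac{1}{-1008 + 4638} = 0 + \frac{1}{-1008 + 4638} = 0 + \frac{1}{3630} = \frac{1}{3630}$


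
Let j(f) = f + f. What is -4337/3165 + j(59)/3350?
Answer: -1415548/1060275 ≈ -1.3351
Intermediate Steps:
j(f) = 2*f
-4337/3165 + j(59)/3350 = -4337/3165 + (2*59)/3350 = -4337*1/3165 + 118*(1/3350) = -4337/3165 + 59/1675 = -1415548/1060275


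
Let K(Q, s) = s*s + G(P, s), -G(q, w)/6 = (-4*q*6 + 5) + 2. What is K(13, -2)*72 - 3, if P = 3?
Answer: 28365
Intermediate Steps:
G(q, w) = -42 + 144*q (G(q, w) = -6*((-4*q*6 + 5) + 2) = -6*((-24*q + 5) + 2) = -6*((5 - 24*q) + 2) = -6*(7 - 24*q) = -42 + 144*q)
K(Q, s) = 390 + s² (K(Q, s) = s*s + (-42 + 144*3) = s² + (-42 + 432) = s² + 390 = 390 + s²)
K(13, -2)*72 - 3 = (390 + (-2)²)*72 - 3 = (390 + 4)*72 - 3 = 394*72 - 3 = 28368 - 3 = 28365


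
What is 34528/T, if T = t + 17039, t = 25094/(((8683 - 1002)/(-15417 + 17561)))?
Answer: 265209568/184678095 ≈ 1.4361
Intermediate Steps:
t = 53801536/7681 (t = 25094/((7681/2144)) = 25094/((7681*(1/2144))) = 25094/(7681/2144) = 25094*(2144/7681) = 53801536/7681 ≈ 7004.5)
T = 184678095/7681 (T = 53801536/7681 + 17039 = 184678095/7681 ≈ 24044.)
34528/T = 34528/(184678095/7681) = 34528*(7681/184678095) = 265209568/184678095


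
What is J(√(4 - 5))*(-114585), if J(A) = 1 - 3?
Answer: 229170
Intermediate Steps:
J(A) = -2
J(√(4 - 5))*(-114585) = -2*(-114585) = 229170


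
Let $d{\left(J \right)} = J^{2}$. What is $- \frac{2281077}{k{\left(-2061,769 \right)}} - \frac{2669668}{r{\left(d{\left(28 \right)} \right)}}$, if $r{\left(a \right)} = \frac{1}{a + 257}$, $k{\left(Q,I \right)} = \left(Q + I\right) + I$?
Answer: $- \frac{1453479773847}{523} \approx -2.7791 \cdot 10^{9}$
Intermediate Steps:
$k{\left(Q,I \right)} = Q + 2 I$ ($k{\left(Q,I \right)} = \left(I + Q\right) + I = Q + 2 I$)
$r{\left(a \right)} = \frac{1}{257 + a}$
$- \frac{2281077}{k{\left(-2061,769 \right)}} - \frac{2669668}{r{\left(d{\left(28 \right)} \right)}} = - \frac{2281077}{-2061 + 2 \cdot 769} - \frac{2669668}{\frac{1}{257 + 28^{2}}} = - \frac{2281077}{-2061 + 1538} - \frac{2669668}{\frac{1}{257 + 784}} = - \frac{2281077}{-523} - \frac{2669668}{\frac{1}{1041}} = \left(-2281077\right) \left(- \frac{1}{523}\right) - 2669668 \frac{1}{\frac{1}{1041}} = \frac{2281077}{523} - 2779124388 = - \frac{1453479773847}{523}$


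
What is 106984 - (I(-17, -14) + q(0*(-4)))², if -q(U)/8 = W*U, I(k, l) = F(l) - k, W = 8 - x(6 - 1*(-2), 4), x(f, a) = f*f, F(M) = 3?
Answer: 106584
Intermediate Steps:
x(f, a) = f²
W = -56 (W = 8 - (6 - 1*(-2))² = 8 - (6 + 2)² = 8 - 1*8² = 8 - 1*64 = 8 - 64 = -56)
I(k, l) = 3 - k
q(U) = 448*U (q(U) = -(-448)*U = 448*U)
106984 - (I(-17, -14) + q(0*(-4)))² = 106984 - ((3 - 1*(-17)) + 448*(0*(-4)))² = 106984 - ((3 + 17) + 448*0)² = 106984 - (20 + 0)² = 106984 - 1*20² = 106984 - 1*400 = 106984 - 400 = 106584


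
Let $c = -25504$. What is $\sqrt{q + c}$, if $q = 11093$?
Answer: $i \sqrt{14411} \approx 120.05 i$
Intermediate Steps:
$\sqrt{q + c} = \sqrt{11093 - 25504} = \sqrt{-14411} = i \sqrt{14411}$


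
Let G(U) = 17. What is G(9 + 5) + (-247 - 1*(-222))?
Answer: -8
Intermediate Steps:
G(9 + 5) + (-247 - 1*(-222)) = 17 + (-247 - 1*(-222)) = 17 + (-247 + 222) = 17 - 25 = -8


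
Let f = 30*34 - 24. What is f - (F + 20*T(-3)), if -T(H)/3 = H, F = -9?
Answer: 825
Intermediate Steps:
T(H) = -3*H
f = 996 (f = 1020 - 24 = 996)
f - (F + 20*T(-3)) = 996 - (-9 + 20*(-3*(-3))) = 996 - (-9 + 20*9) = 996 - (-9 + 180) = 996 - 1*171 = 996 - 171 = 825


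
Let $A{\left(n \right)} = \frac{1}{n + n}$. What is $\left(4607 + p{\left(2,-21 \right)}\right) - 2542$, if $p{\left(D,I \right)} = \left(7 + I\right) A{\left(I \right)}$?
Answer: $\frac{6196}{3} \approx 2065.3$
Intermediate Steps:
$A{\left(n \right)} = \frac{1}{2 n}$
$p{\left(D,I \right)} = \frac{7 + I}{2 I}$ ($p{\left(D,I \right)} = \left(7 + I\right) \frac{1}{2 I} = \frac{7 + I}{2 I}$)
$\left(4607 + p{\left(2,-21 \right)}\right) - 2542 = \left(4607 + \frac{7 - 21}{2 \left(-21\right)}\right) - 2542 = \left(4607 + \frac{1}{2} \left(- \frac{1}{21}\right) \left(-14\right)\right) - 2542 = \left(4607 + \frac{1}{3}\right) - 2542 = \frac{13822}{3} - 2542 = \frac{6196}{3}$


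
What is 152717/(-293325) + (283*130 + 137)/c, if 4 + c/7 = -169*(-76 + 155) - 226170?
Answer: -194100646/357680505 ≈ -0.54266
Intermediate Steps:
c = -1676675 (c = -28 + 7*(-169*(-76 + 155) - 226170) = -28 + 7*(-169*79 - 226170) = -28 + 7*(-13351 - 226170) = -28 + 7*(-239521) = -28 - 1676647 = -1676675)
152717/(-293325) + (283*130 + 137)/c = 152717/(-293325) + (283*130 + 137)/(-1676675) = 152717*(-1/293325) + (36790 + 137)*(-1/1676675) = -152717/293325 + 36927*(-1/1676675) = -152717/293325 - 3357/152425 = -194100646/357680505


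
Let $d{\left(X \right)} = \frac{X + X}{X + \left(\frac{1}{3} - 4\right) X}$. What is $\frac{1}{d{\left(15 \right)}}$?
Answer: $- \frac{4}{3} \approx -1.3333$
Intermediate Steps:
$d{\left(X \right)} = - \frac{3}{4}$ ($d{\left(X \right)} = \frac{2 X}{X + \left(\frac{1}{3} - 4\right) X} = \frac{2 X}{X - \frac{11 X}{3}} = \frac{2 X}{\left(- \frac{8}{3}\right) X} = 2 X \left(- \frac{3}{8 X}\right) = - \frac{3}{4}$)
$\frac{1}{d{\left(15 \right)}} = \frac{1}{- \frac{3}{4}} = - \frac{4}{3}$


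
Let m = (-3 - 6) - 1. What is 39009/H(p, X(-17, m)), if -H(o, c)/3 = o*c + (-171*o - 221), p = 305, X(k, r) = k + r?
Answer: 13003/60611 ≈ 0.21453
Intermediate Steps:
m = -10 (m = -9 - 1 = -10)
H(o, c) = 663 + 513*o - 3*c*o (H(o, c) = -3*(o*c + (-171*o - 221)) = -3*(c*o + (-221 - 171*o)) = -3*(-221 - 171*o + c*o) = 663 + 513*o - 3*c*o)
39009/H(p, X(-17, m)) = 39009/(663 + 513*305 - 3*(-17 - 10)*305) = 39009/(663 + 156465 - 3*(-27)*305) = 39009/(663 + 156465 + 24705) = 39009/181833 = 39009*(1/181833) = 13003/60611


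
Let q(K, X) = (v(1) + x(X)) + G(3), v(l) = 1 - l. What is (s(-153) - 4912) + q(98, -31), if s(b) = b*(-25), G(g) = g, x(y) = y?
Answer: -1115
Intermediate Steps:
s(b) = -25*b
q(K, X) = 3 + X (q(K, X) = ((1 - 1*1) + X) + 3 = ((1 - 1) + X) + 3 = (0 + X) + 3 = X + 3 = 3 + X)
(s(-153) - 4912) + q(98, -31) = (-25*(-153) - 4912) + (3 - 31) = (3825 - 4912) - 28 = -1087 - 28 = -1115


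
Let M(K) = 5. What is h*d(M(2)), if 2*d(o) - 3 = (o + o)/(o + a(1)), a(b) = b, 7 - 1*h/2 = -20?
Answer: 126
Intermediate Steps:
h = 54 (h = 14 - 2*(-20) = 14 + 40 = 54)
d(o) = 3/2 + o/(1 + o) (d(o) = 3/2 + ((o + o)/(o + 1))/2 = 3/2 + ((2*o)/(1 + o))/2 = 3/2 + (2*o/(1 + o))/2 = 3/2 + o/(1 + o))
h*d(M(2)) = 54*((3 + 5*5)/(2*(1 + 5))) = 54*((½)*(3 + 25)/6) = 54*((½)*(⅙)*28) = 54*(7/3) = 126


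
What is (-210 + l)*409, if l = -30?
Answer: -98160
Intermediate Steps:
(-210 + l)*409 = (-210 - 30)*409 = -240*409 = -98160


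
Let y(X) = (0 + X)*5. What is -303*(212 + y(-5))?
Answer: -56661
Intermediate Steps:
y(X) = 5*X (y(X) = X*5 = 5*X)
-303*(212 + y(-5)) = -303*(212 + 5*(-5)) = -303*(212 - 25) = -303*187 = -56661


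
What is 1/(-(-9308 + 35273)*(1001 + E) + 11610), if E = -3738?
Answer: 1/71077815 ≈ 1.4069e-8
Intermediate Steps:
1/(-(-9308 + 35273)*(1001 + E) + 11610) = 1/(-(-9308 + 35273)*(1001 - 3738) + 11610) = 1/(-25965*(-2737) + 11610) = 1/(-1*(-71066205) + 11610) = 1/(71066205 + 11610) = 1/71077815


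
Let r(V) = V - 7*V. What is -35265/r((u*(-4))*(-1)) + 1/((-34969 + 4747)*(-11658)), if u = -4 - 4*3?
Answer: -1035404133313/11274498432 ≈ -91.836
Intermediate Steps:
u = -16 (u = -4 - 12 = -16)
r(V) = -6*V
-35265/r((u*(-4))*(-1)) + 1/((-34969 + 4747)*(-11658)) = -35265/((-6*(-16*(-4))*(-1))) + 1/((-34969 + 4747)*(-11658)) = -35265/((-384*(-1))) - 1/11658/(-30222) = -35265/((-6*(-64))) - 1/30222*(-1/11658) = -35265/384 + 1/352328076 = -35265*1/384 + 1/352328076 = -11755/128 + 1/352328076 = -1035404133313/11274498432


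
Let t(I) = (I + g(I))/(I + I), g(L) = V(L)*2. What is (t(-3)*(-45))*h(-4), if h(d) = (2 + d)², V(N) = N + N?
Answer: -450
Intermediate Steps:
V(N) = 2*N
g(L) = 4*L (g(L) = (2*L)*2 = 4*L)
t(I) = 5/2 (t(I) = (I + 4*I)/(I + I) = (5*I)/((2*I)) = (5*I)*(1/(2*I)) = 5/2)
(t(-3)*(-45))*h(-4) = ((5/2)*(-45))*(2 - 4)² = -225/2*(-2)² = -225/2*4 = -450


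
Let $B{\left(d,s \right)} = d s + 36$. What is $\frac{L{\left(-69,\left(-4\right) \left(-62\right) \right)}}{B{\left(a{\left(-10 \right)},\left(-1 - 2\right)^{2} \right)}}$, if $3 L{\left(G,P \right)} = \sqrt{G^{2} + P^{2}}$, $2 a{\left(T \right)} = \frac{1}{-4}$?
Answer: $\frac{8 \sqrt{66265}}{837} \approx 2.4604$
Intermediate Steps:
$a{\left(T \right)} = - \frac{1}{8}$ ($a{\left(T \right)} = \frac{1}{2 \left(-4\right)} = \frac{1}{2} \left(- \frac{1}{4}\right) = - \frac{1}{8}$)
$L{\left(G,P \right)} = \frac{\sqrt{G^{2} + P^{2}}}{3}$
$B{\left(d,s \right)} = 36 + d s$
$\frac{L{\left(-69,\left(-4\right) \left(-62\right) \right)}}{B{\left(a{\left(-10 \right)},\left(-1 - 2\right)^{2} \right)}} = \frac{\frac{1}{3} \sqrt{\left(-69\right)^{2} + \left(\left(-4\right) \left(-62\right)\right)^{2}}}{36 - \frac{\left(-1 - 2\right)^{2}}{8}} = \frac{\frac{1}{3} \sqrt{4761 + 248^{2}}}{36 - \frac{\left(-3\right)^{2}}{8}} = \frac{\frac{1}{3} \sqrt{4761 + 61504}}{36 - \frac{9}{8}} = \frac{\frac{1}{3} \sqrt{66265}}{36 - \frac{9}{8}} = \frac{\frac{1}{3} \sqrt{66265}}{\frac{279}{8}} = \frac{\sqrt{66265}}{3} \cdot \frac{8}{279} = \frac{8 \sqrt{66265}}{837}$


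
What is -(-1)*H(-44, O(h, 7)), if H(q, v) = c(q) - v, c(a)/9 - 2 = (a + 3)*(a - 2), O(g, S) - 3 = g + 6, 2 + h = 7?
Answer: 16978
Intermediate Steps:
h = 5 (h = -2 + 7 = 5)
O(g, S) = 9 + g (O(g, S) = 3 + (g + 6) = 3 + (6 + g) = 9 + g)
c(a) = 18 + 9*(-2 + a)*(3 + a) (c(a) = 18 + 9*((a + 3)*(a - 2)) = 18 + 9*((3 + a)*(-2 + a)) = 18 + 9*((-2 + a)*(3 + a)) = 18 + 9*(-2 + a)*(3 + a))
H(q, v) = -36 - v + 9*q + 9*q**2 (H(q, v) = (-36 + 9*q + 9*q**2) - v = -36 - v + 9*q + 9*q**2)
-(-1)*H(-44, O(h, 7)) = -(-1)*(-36 - (9 + 5) + 9*(-44) + 9*(-44)**2) = -(-1)*(-36 - 1*14 - 396 + 9*1936) = -(-1)*(-36 - 14 - 396 + 17424) = -(-1)*16978 = -1*(-16978) = 16978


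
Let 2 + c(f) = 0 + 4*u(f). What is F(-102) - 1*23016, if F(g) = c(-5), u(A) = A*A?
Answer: -22918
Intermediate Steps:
u(A) = A²
c(f) = -2 + 4*f² (c(f) = -2 + (0 + 4*f²) = -2 + 4*f²)
F(g) = 98 (F(g) = -2 + 4*(-5)² = -2 + 4*25 = -2 + 100 = 98)
F(-102) - 1*23016 = 98 - 1*23016 = 98 - 23016 = -22918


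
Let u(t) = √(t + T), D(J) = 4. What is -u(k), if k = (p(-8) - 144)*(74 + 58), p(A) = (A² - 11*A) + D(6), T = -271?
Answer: -√1313 ≈ -36.235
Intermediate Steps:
p(A) = 4 + A² - 11*A (p(A) = (A² - 11*A) + 4 = 4 + A² - 11*A)
k = 1584 (k = ((4 + (-8)² - 11*(-8)) - 144)*(74 + 58) = ((4 + 64 + 88) - 144)*132 = (156 - 144)*132 = 12*132 = 1584)
u(t) = √(-271 + t) (u(t) = √(t - 271) = √(-271 + t))
-u(k) = -√(-271 + 1584) = -√1313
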